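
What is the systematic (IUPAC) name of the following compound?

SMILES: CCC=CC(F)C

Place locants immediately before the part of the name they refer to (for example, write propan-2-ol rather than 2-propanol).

2-fluorohex-3-ene

Counting along the main chain through the multiple bond gives 6 carbons: the parent is hexane.
The chain contains a C=C double bond, so the unsaturation ending is -ene.
The numbering direction is chosen so that the substituent locant set {2} is lower than {5} at the first point of difference.
This places the double bond between C-3 and C-4; a fluoro group at C-2.
The name is 2-fluorohex-3-ene.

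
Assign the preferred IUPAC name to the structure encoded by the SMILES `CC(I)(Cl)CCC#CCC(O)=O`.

Counting along the main chain through the –COOH group and the multiple bond gives 8 carbons: the parent is octane.
The highest-priority functional group is a carboxylic acid (terminal –COOH), so the name ends in -oic acid.
The chain contains a C≡C triple bond, so the unsaturation ending is -yne.
Choose the numbering such that the carboxylic acid carbon is C-1 by definition.
That gives the triple bond between C-3 and C-4; a chloro group at C-7; an iodo group at C-7.
Substituent prefixes are cited in alphabetical order (multiplying prefixes like di-/tri- are ignored for ordering).
The name is 7-chloro-7-iodooct-3-ynoic acid.

7-chloro-7-iodooct-3-ynoic acid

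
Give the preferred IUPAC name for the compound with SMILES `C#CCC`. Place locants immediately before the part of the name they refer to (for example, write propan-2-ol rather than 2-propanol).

but-1-yne

The longest chain bearing the multiple bond is 4 carbons long (butane).
A C≡C triple bond in the chain gives the infix -yne-.
Choose the numbering such that numbering from this end puts the triple bond at C-1 rather than C-3.
That gives the triple bond between C-1 and C-2.
Putting it together: but-1-yne.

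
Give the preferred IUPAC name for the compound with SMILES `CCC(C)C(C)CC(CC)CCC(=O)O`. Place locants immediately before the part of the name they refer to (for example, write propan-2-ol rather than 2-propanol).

4-ethyl-6,7-dimethylnonanoic acid

The longest chain bearing the –COOH group is 9 carbons long (nonane).
The highest-priority functional group is a carboxylic acid (terminal –COOH), so the name ends in -oic acid.
The numbering direction is chosen so that the carboxylic acid carbon is C-1 by definition.
This places an ethyl group at C-4; methyl groups at C-6 and C-7.
The substituents are ordered alphabetically, ignoring any di-/tri- multipliers.
Putting it together: 4-ethyl-6,7-dimethylnonanoic acid.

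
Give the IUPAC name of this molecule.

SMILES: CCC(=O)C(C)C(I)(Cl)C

The longest chain bearing the carbonyl is 6 carbons long (hexane).
A ketone (C=O on an internal carbon) is the principal characteristic group, giving the suffix -one.
Number the chain so that numbering from this end puts the carbonyl group at C-3 rather than C-4.
With this numbering: the carbonyl at C-3; a chloro group at C-5; an iodo group at C-5; a methyl group at C-4.
Substituent prefixes are cited in alphabetical order (multiplying prefixes like di-/tri- are ignored for ordering).
The name is 5-chloro-5-iodo-4-methylhexan-3-one.

5-chloro-5-iodo-4-methylhexan-3-one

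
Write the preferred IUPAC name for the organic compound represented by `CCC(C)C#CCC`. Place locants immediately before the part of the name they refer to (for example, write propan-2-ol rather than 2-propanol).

5-methylhept-3-yne

The longest carbon chain that includes the multiple bond has 7 carbons, so the parent hydride is heptane.
A C≡C triple bond in the chain gives the infix -yne-.
The numbering direction is chosen so that numbering from this end puts the triple bond at C-3 rather than C-4.
That gives the triple bond between C-3 and C-4; a methyl group at C-5.
The name is 5-methylhept-3-yne.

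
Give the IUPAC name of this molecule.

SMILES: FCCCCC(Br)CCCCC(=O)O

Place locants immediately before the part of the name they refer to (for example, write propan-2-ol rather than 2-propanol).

The longest carbon chain that includes the –COOH group has 10 carbons, so the parent hydride is decane.
The highest-priority functional group is a carboxylic acid (terminal –COOH), so the name ends in -oic acid.
The numbering direction is chosen so that the carboxylic acid carbon is C-1 by definition.
With this numbering: a bromo group at C-6; a fluoro group at C-10.
Prefixes are listed alphabetically: bromo, fluoro.
Assembling the pieces gives 6-bromo-10-fluorodecanoic acid.

6-bromo-10-fluorodecanoic acid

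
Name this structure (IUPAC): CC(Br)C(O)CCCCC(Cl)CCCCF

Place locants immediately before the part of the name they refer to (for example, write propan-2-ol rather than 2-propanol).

The longest chain bearing the –OH group is 12 carbons long (dodecane).
An alcohol (–OH) is the principal characteristic group, giving the suffix -ol.
Choose the numbering such that numbering from this end puts the hydroxyl group at C-3 rather than C-10.
This places the hydroxyl at C-3; a bromo group at C-2; a chloro group at C-8; a fluoro group at C-12.
Prefixes are listed alphabetically: bromo, chloro, fluoro.
The name is 2-bromo-8-chloro-12-fluorododecan-3-ol.

2-bromo-8-chloro-12-fluorododecan-3-ol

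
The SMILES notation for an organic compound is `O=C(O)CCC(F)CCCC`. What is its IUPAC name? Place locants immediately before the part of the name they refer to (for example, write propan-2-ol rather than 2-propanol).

4-fluorooctanoic acid

The longest chain bearing the –COOH group is 8 carbons long (octane).
The principal characteristic group is a carboxylic acid (terminal –COOH), named with the suffix -oic acid.
Number the chain so that the carboxylic acid carbon is C-1 by definition.
This places a fluoro group at C-4.
Putting it together: 4-fluorooctanoic acid.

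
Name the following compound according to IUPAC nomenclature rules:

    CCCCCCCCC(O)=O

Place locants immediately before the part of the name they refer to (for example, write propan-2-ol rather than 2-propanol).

The longest carbon chain that includes the –COOH group has 9 carbons, so the parent hydride is nonane.
A carboxylic acid (terminal –COOH) is the principal characteristic group, giving the suffix -oic acid.
Number the chain so that the carboxylic acid carbon is C-1 by definition.
The name is nonanoic acid.

nonanoic acid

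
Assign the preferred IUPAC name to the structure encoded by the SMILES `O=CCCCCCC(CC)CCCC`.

7-ethylundecanal

Counting along the main chain through the –CHO group gives 11 carbons: the parent is undecane.
The principal characteristic group is an aldehyde (terminal –CHO), named with the suffix -al.
Number the chain so that the aldehyde carbon is C-1 by definition.
This places an ethyl group at C-7.
Assembling the pieces gives 7-ethylundecanal.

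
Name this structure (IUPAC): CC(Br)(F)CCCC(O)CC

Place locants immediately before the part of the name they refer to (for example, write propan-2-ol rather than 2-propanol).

7-bromo-7-fluorooctan-3-ol

The longest carbon chain that includes the –OH group has 8 carbons, so the parent hydride is octane.
An alcohol (–OH) is the principal characteristic group, giving the suffix -ol.
Number the chain so that numbering from this end puts the hydroxyl group at C-3 rather than C-6.
That gives the hydroxyl at C-3; a bromo group at C-7; a fluoro group at C-7.
Prefixes are listed alphabetically: bromo, fluoro.
Assembling the pieces gives 7-bromo-7-fluorooctan-3-ol.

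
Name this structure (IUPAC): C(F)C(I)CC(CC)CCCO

Counting along the main chain through the –OH group gives 7 carbons: the parent is heptane.
The highest-priority functional group is an alcohol (–OH), so the name ends in -ol.
Choose the numbering such that numbering from this end puts the hydroxyl group at C-1 rather than C-7.
This places the hydroxyl at C-1; an ethyl group at C-4; a fluoro group at C-7; an iodo group at C-6.
The substituents are ordered alphabetically, ignoring any di-/tri- multipliers.
Assembling the pieces gives 4-ethyl-7-fluoro-6-iodoheptan-1-ol.

4-ethyl-7-fluoro-6-iodoheptan-1-ol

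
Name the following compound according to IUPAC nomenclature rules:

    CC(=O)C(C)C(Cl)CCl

4,5-dichloro-3-methylpentan-2-one

The longest chain bearing the carbonyl is 5 carbons long (pentane).
A ketone (C=O on an internal carbon) is the principal characteristic group, giving the suffix -one.
Choose the numbering such that numbering from this end puts the carbonyl group at C-2 rather than C-4.
That gives the carbonyl at C-2; chloro groups at C-4 and C-5; a methyl group at C-3.
Prefixes are listed alphabetically: chloro, methyl.
Putting it together: 4,5-dichloro-3-methylpentan-2-one.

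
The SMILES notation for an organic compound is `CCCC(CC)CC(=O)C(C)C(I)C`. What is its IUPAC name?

The longest chain bearing the carbonyl is 9 carbons long (nonane).
The principal characteristic group is a ketone (C=O on an internal carbon), named with the suffix -one.
Number the chain so that numbering from this end puts the carbonyl group at C-4 rather than C-6.
With this numbering: the carbonyl at C-4; an ethyl group at C-6; an iodo group at C-2; a methyl group at C-3.
Prefixes are listed alphabetically: ethyl, iodo, methyl.
Putting it together: 6-ethyl-2-iodo-3-methylnonan-4-one.

6-ethyl-2-iodo-3-methylnonan-4-one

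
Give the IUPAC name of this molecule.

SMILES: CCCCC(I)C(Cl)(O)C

The longest chain bearing the –OH group is 7 carbons long (heptane).
The highest-priority functional group is an alcohol (–OH), so the name ends in -ol.
The numbering direction is chosen so that numbering from this end puts the hydroxyl group at C-2 rather than C-6.
With this numbering: the hydroxyl at C-2; a chloro group at C-2; an iodo group at C-3.
Substituent prefixes are cited in alphabetical order (multiplying prefixes like di-/tri- are ignored for ordering).
Putting it together: 2-chloro-3-iodoheptan-2-ol.

2-chloro-3-iodoheptan-2-ol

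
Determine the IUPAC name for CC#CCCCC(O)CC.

non-7-yn-3-ol

The longest chain bearing the –OH group and the multiple bond is 9 carbons long (nonane).
The highest-priority functional group is an alcohol (–OH), so the name ends in -ol.
The chain contains a C≡C triple bond, so the unsaturation ending is -yne.
Number the chain so that numbering from this end puts the hydroxyl group at C-3 rather than C-7.
That gives the hydroxyl at C-3; the triple bond between C-7 and C-8.
The name is non-7-yn-3-ol.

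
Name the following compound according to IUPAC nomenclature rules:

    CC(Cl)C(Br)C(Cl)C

The longest carbon chain is 5 atoms: the parent is pentane.
Numbering from either end gives identical locants here.
With this numbering: a bromo group at C-3; chloro groups at C-2 and C-4.
Substituent prefixes are cited in alphabetical order (multiplying prefixes like di-/tri- are ignored for ordering).
Assembling the pieces gives 3-bromo-2,4-dichloropentane.

3-bromo-2,4-dichloropentane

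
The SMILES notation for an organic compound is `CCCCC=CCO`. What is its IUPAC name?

Counting along the main chain through the –OH group and the multiple bond gives 7 carbons: the parent is heptane.
The principal characteristic group is an alcohol (–OH), named with the suffix -ol.
There is one C=C double bond, indicated by the ending -ene.
Choose the numbering such that numbering from this end puts the hydroxyl group at C-1 rather than C-7.
With this numbering: the hydroxyl at C-1; the double bond between C-2 and C-3.
Putting it together: hept-2-en-1-ol.

hept-2-en-1-ol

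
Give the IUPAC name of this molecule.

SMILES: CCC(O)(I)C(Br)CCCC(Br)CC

The longest chain bearing the –OH group is 10 carbons long (decane).
The principal characteristic group is an alcohol (–OH), named with the suffix -ol.
Number the chain so that numbering from this end puts the hydroxyl group at C-3 rather than C-8.
This places the hydroxyl at C-3; bromo groups at C-4 and C-8; an iodo group at C-3.
The substituents are ordered alphabetically, ignoring any di-/tri- multipliers.
The name is 4,8-dibromo-3-iododecan-3-ol.

4,8-dibromo-3-iododecan-3-ol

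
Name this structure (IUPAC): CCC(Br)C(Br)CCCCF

5,6-dibromo-1-fluorooctane

The parent chain contains 8 carbons (octane).
Choose the numbering such that the substituent locant set {1,5,6} is lower than {3,4,8} at the first point of difference.
That gives bromo groups at C-5 and C-6; a fluoro group at C-1.
Prefixes are listed alphabetically: bromo, fluoro.
Putting it together: 5,6-dibromo-1-fluorooctane.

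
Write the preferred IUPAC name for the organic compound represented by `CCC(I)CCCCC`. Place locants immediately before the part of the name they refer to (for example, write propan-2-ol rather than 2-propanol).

3-iodooctane

The parent chain contains 8 carbons (octane).
The numbering direction is chosen so that the substituent locant set {3} is lower than {6} at the first point of difference.
This places an iodo group at C-3.
Putting it together: 3-iodooctane.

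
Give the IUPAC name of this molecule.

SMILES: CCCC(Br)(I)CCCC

4-bromo-4-iodooctane

The parent chain contains 8 carbons (octane).
Choose the numbering such that the substituent locant set {4,4} is lower than {5,5} at the first point of difference.
With this numbering: a bromo group at C-4; an iodo group at C-4.
The substituents are ordered alphabetically, ignoring any di-/tri- multipliers.
Assembling the pieces gives 4-bromo-4-iodooctane.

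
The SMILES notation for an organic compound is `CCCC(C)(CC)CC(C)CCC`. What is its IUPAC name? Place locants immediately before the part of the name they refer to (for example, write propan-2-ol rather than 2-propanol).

The parent chain contains 9 carbons (nonane).
Choose the numbering such that the substituent locant set {4,4,6} is lower than {4,6,6} at the first point of difference.
With this numbering: an ethyl group at C-4; methyl groups at C-4 and C-6.
Prefixes are listed alphabetically: ethyl, methyl.
The name is 4-ethyl-4,6-dimethylnonane.

4-ethyl-4,6-dimethylnonane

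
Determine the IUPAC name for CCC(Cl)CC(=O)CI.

4-chloro-1-iodohexan-2-one

The longest carbon chain that includes the carbonyl has 6 carbons, so the parent hydride is hexane.
The highest-priority functional group is a ketone (C=O on an internal carbon), so the name ends in -one.
Choose the numbering such that numbering from this end puts the carbonyl group at C-2 rather than C-5.
This places the carbonyl at C-2; a chloro group at C-4; an iodo group at C-1.
The substituents are ordered alphabetically, ignoring any di-/tri- multipliers.
Assembling the pieces gives 4-chloro-1-iodohexan-2-one.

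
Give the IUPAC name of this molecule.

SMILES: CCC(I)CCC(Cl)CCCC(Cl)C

2,6-dichloro-9-iodoundecane

The parent chain contains 11 carbons (undecane).
The numbering direction is chosen so that the substituent locant set {2,6,9} is lower than {3,6,10} at the first point of difference.
This places chloro groups at C-2 and C-6; an iodo group at C-9.
Prefixes are listed alphabetically: chloro, iodo.
Assembling the pieces gives 2,6-dichloro-9-iodoundecane.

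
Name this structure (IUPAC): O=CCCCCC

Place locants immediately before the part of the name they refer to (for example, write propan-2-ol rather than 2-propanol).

hexanal

Counting along the main chain through the –CHO group gives 6 carbons: the parent is hexane.
The principal characteristic group is an aldehyde (terminal –CHO), named with the suffix -al.
Number the chain so that the aldehyde carbon is C-1 by definition.
Putting it together: hexanal.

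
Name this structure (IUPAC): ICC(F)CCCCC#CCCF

1,9-difluoro-10-iododec-3-yne

The longest carbon chain that includes the multiple bond has 10 carbons, so the parent hydride is decane.
The chain contains a C≡C triple bond, so the unsaturation ending is -yne.
Number the chain so that numbering from this end puts the triple bond at C-3 rather than C-7.
This places the triple bond between C-3 and C-4; fluoro groups at C-1 and C-9; an iodo group at C-10.
The substituents are ordered alphabetically, ignoring any di-/tri- multipliers.
Assembling the pieces gives 1,9-difluoro-10-iododec-3-yne.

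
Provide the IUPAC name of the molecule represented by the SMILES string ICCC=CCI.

The longest carbon chain that includes the multiple bond has 5 carbons, so the parent hydride is pentane.
There is one C=C double bond, indicated by the ending -ene.
Number the chain so that numbering from this end puts the double bond at C-2 rather than C-3.
This places the double bond between C-2 and C-3; iodo groups at C-1 and C-5.
Assembling the pieces gives 1,5-diiodopent-2-ene.

1,5-diiodopent-2-ene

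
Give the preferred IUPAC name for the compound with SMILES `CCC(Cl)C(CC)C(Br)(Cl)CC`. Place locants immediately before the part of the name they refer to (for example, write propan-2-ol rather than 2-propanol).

The parent chain contains 7 carbons (heptane).
The numbering direction is chosen so that the substituent locant set {3,3,4,5} is lower than {3,4,5,5} at the first point of difference.
This places a bromo group at C-3; chloro groups at C-3 and C-5; an ethyl group at C-4.
The substituents are ordered alphabetically, ignoring any di-/tri- multipliers.
The name is 3-bromo-3,5-dichloro-4-ethylheptane.

3-bromo-3,5-dichloro-4-ethylheptane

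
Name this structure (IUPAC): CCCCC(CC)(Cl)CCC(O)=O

Counting along the main chain through the –COOH group gives 8 carbons: the parent is octane.
The highest-priority functional group is a carboxylic acid (terminal –COOH), so the name ends in -oic acid.
Choose the numbering such that the carboxylic acid carbon is C-1 by definition.
With this numbering: a chloro group at C-4; an ethyl group at C-4.
Substituent prefixes are cited in alphabetical order (multiplying prefixes like di-/tri- are ignored for ordering).
Putting it together: 4-chloro-4-ethyloctanoic acid.

4-chloro-4-ethyloctanoic acid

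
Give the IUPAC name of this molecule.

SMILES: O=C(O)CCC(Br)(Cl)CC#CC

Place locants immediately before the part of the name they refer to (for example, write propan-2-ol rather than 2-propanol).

4-bromo-4-chlorooct-6-ynoic acid

The longest carbon chain that includes the –COOH group and the multiple bond has 8 carbons, so the parent hydride is octane.
The highest-priority functional group is a carboxylic acid (terminal –COOH), so the name ends in -oic acid.
The chain contains a C≡C triple bond, so the unsaturation ending is -yne.
Choose the numbering such that the carboxylic acid carbon is C-1 by definition.
This places the triple bond between C-6 and C-7; a bromo group at C-4; a chloro group at C-4.
Substituent prefixes are cited in alphabetical order (multiplying prefixes like di-/tri- are ignored for ordering).
Assembling the pieces gives 4-bromo-4-chlorooct-6-ynoic acid.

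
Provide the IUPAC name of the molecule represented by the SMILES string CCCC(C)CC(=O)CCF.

1-fluoro-5-methyloctan-3-one

The longest carbon chain that includes the carbonyl has 8 carbons, so the parent hydride is octane.
The principal characteristic group is a ketone (C=O on an internal carbon), named with the suffix -one.
The numbering direction is chosen so that numbering from this end puts the carbonyl group at C-3 rather than C-6.
This places the carbonyl at C-3; a fluoro group at C-1; a methyl group at C-5.
The substituents are ordered alphabetically, ignoring any di-/tri- multipliers.
Putting it together: 1-fluoro-5-methyloctan-3-one.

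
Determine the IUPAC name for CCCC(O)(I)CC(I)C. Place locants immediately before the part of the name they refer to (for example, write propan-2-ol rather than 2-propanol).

The longest chain bearing the –OH group is 7 carbons long (heptane).
The principal characteristic group is an alcohol (–OH), named with the suffix -ol.
Choose the numbering such that the substituent locant set {2,4} is lower than {4,6} at the first point of difference.
This places the hydroxyl at C-4; iodo groups at C-2 and C-4.
The name is 2,4-diiodoheptan-4-ol.

2,4-diiodoheptan-4-ol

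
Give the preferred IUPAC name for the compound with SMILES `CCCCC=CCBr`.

The longest chain bearing the multiple bond is 7 carbons long (heptane).
A C=C double bond in the chain gives the infix -ene-.
The numbering direction is chosen so that numbering from this end puts the double bond at C-2 rather than C-5.
That gives the double bond between C-2 and C-3; a bromo group at C-1.
The name is 1-bromohept-2-ene.

1-bromohept-2-ene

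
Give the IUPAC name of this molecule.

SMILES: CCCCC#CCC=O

The longest chain bearing the –CHO group and the multiple bond is 8 carbons long (octane).
An aldehyde (terminal –CHO) is the principal characteristic group, giving the suffix -al.
A C≡C triple bond in the chain gives the infix -yne-.
Choose the numbering such that the aldehyde carbon is C-1 by definition.
This places the triple bond between C-3 and C-4.
Assembling the pieces gives oct-3-ynal.

oct-3-ynal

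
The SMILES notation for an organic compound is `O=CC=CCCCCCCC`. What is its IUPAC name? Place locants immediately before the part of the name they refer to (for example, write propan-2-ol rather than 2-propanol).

dec-2-enal

Counting along the main chain through the –CHO group and the multiple bond gives 10 carbons: the parent is decane.
An aldehyde (terminal –CHO) is the principal characteristic group, giving the suffix -al.
There is one C=C double bond, indicated by the ending -ene.
Choose the numbering such that the aldehyde carbon is C-1 by definition.
This places the double bond between C-2 and C-3.
The name is dec-2-enal.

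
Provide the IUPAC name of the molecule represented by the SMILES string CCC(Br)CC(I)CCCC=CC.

The longest chain bearing the multiple bond is 11 carbons long (undecane).
There is one C=C double bond, indicated by the ending -ene.
Choose the numbering such that numbering from this end puts the double bond at C-2 rather than C-9.
This places the double bond between C-2 and C-3; a bromo group at C-9; an iodo group at C-7.
The substituents are ordered alphabetically, ignoring any di-/tri- multipliers.
The name is 9-bromo-7-iodoundec-2-ene.

9-bromo-7-iodoundec-2-ene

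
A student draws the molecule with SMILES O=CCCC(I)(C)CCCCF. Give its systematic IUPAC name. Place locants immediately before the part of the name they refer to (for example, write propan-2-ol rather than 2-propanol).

Counting along the main chain through the –CHO group gives 8 carbons: the parent is octane.
The principal characteristic group is an aldehyde (terminal –CHO), named with the suffix -al.
Number the chain so that the aldehyde carbon is C-1 by definition.
That gives a fluoro group at C-8; an iodo group at C-4; a methyl group at C-4.
Prefixes are listed alphabetically: fluoro, iodo, methyl.
Putting it together: 8-fluoro-4-iodo-4-methyloctanal.

8-fluoro-4-iodo-4-methyloctanal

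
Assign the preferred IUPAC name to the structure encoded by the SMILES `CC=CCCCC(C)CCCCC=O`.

6-methyldodec-10-enal

The longest carbon chain that includes the –CHO group and the multiple bond has 12 carbons, so the parent hydride is dodecane.
The highest-priority functional group is an aldehyde (terminal –CHO), so the name ends in -al.
The chain contains a C=C double bond, so the unsaturation ending is -ene.
Number the chain so that the aldehyde carbon is C-1 by definition.
That gives the double bond between C-10 and C-11; a methyl group at C-6.
Assembling the pieces gives 6-methyldodec-10-enal.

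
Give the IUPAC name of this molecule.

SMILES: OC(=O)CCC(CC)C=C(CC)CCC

4,6-diethylnon-5-enoic acid

The longest carbon chain that includes the –COOH group and the multiple bond has 9 carbons, so the parent hydride is nonane.
A carboxylic acid (terminal –COOH) is the principal characteristic group, giving the suffix -oic acid.
A C=C double bond in the chain gives the infix -ene-.
Choose the numbering such that the carboxylic acid carbon is C-1 by definition.
This places the double bond between C-5 and C-6; ethyl groups at C-4 and C-6.
Assembling the pieces gives 4,6-diethylnon-5-enoic acid.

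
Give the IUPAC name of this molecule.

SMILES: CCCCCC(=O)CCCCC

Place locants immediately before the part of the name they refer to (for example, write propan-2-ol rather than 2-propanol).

Counting along the main chain through the carbonyl gives 11 carbons: the parent is undecane.
The highest-priority functional group is a ketone (C=O on an internal carbon), so the name ends in -one.
Both numbering directions give the same locant set; either may be used.
This places the carbonyl at C-6.
The name is undecan-6-one.

undecan-6-one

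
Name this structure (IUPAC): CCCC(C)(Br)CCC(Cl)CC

The parent chain contains 9 carbons (nonane).
Number the chain so that the substituent locant set {3,6,6} is lower than {4,4,7} at the first point of difference.
That gives a bromo group at C-6; a chloro group at C-3; a methyl group at C-6.
Substituent prefixes are cited in alphabetical order (multiplying prefixes like di-/tri- are ignored for ordering).
Assembling the pieces gives 6-bromo-3-chloro-6-methylnonane.

6-bromo-3-chloro-6-methylnonane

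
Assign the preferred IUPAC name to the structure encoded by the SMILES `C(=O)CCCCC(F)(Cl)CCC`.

6-chloro-6-fluorononanal

The longest carbon chain that includes the –CHO group has 9 carbons, so the parent hydride is nonane.
The highest-priority functional group is an aldehyde (terminal –CHO), so the name ends in -al.
The numbering direction is chosen so that the aldehyde carbon is C-1 by definition.
That gives a chloro group at C-6; a fluoro group at C-6.
Prefixes are listed alphabetically: chloro, fluoro.
Assembling the pieces gives 6-chloro-6-fluorononanal.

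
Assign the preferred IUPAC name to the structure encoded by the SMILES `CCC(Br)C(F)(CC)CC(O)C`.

5-bromo-4-ethyl-4-fluoroheptan-2-ol

Counting along the main chain through the –OH group gives 7 carbons: the parent is heptane.
The principal characteristic group is an alcohol (–OH), named with the suffix -ol.
The numbering direction is chosen so that numbering from this end puts the hydroxyl group at C-2 rather than C-6.
This places the hydroxyl at C-2; a bromo group at C-5; an ethyl group at C-4; a fluoro group at C-4.
The substituents are ordered alphabetically, ignoring any di-/tri- multipliers.
Assembling the pieces gives 5-bromo-4-ethyl-4-fluoroheptan-2-ol.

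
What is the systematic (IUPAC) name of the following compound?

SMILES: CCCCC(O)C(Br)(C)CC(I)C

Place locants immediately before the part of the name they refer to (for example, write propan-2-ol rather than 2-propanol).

4-bromo-2-iodo-4-methylnonan-5-ol

Counting along the main chain through the –OH group gives 9 carbons: the parent is nonane.
An alcohol (–OH) is the principal characteristic group, giving the suffix -ol.
Choose the numbering such that the substituent locant set {2,4,4} is lower than {6,6,8} at the first point of difference.
This places the hydroxyl at C-5; a bromo group at C-4; an iodo group at C-2; a methyl group at C-4.
Prefixes are listed alphabetically: bromo, iodo, methyl.
Putting it together: 4-bromo-2-iodo-4-methylnonan-5-ol.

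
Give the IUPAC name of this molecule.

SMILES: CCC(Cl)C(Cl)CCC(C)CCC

The longest continuous carbon chain has 10 atoms, so the parent hydride is decane.
Number the chain so that the substituent locant set {3,4,7} is lower than {4,7,8} at the first point of difference.
That gives chloro groups at C-3 and C-4; a methyl group at C-7.
The substituents are ordered alphabetically, ignoring any di-/tri- multipliers.
The name is 3,4-dichloro-7-methyldecane.

3,4-dichloro-7-methyldecane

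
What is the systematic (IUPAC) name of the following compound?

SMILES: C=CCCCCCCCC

dec-1-ene

Counting along the main chain through the multiple bond gives 10 carbons: the parent is decane.
The chain contains a C=C double bond, so the unsaturation ending is -ene.
Number the chain so that numbering from this end puts the double bond at C-1 rather than C-9.
With this numbering: the double bond between C-1 and C-2.
The name is dec-1-ene.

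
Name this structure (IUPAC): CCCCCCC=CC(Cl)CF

Counting along the main chain through the multiple bond gives 10 carbons: the parent is decane.
The chain contains a C=C double bond, so the unsaturation ending is -ene.
Number the chain so that numbering from this end puts the double bond at C-3 rather than C-7.
With this numbering: the double bond between C-3 and C-4; a chloro group at C-2; a fluoro group at C-1.
Substituent prefixes are cited in alphabetical order (multiplying prefixes like di-/tri- are ignored for ordering).
Assembling the pieces gives 2-chloro-1-fluorodec-3-ene.

2-chloro-1-fluorodec-3-ene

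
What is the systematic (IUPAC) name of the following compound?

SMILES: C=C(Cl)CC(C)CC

The longest chain bearing the multiple bond is 6 carbons long (hexane).
There is one C=C double bond, indicated by the ending -ene.
The numbering direction is chosen so that numbering from this end puts the double bond at C-1 rather than C-5.
With this numbering: the double bond between C-1 and C-2; a chloro group at C-2; a methyl group at C-4.
Substituent prefixes are cited in alphabetical order (multiplying prefixes like di-/tri- are ignored for ordering).
The name is 2-chloro-4-methylhex-1-ene.

2-chloro-4-methylhex-1-ene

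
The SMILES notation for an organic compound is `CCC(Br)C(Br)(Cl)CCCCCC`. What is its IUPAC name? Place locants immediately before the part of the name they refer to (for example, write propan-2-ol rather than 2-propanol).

3,4-dibromo-4-chlorodecane

The longest continuous carbon chain has 10 atoms, so the parent hydride is decane.
Choose the numbering such that the substituent locant set {3,4,4} is lower than {7,7,8} at the first point of difference.
With this numbering: bromo groups at C-3 and C-4; a chloro group at C-4.
The substituents are ordered alphabetically, ignoring any di-/tri- multipliers.
Assembling the pieces gives 3,4-dibromo-4-chlorodecane.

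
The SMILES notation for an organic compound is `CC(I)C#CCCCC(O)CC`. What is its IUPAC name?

The longest chain bearing the –OH group and the multiple bond is 10 carbons long (decane).
The principal characteristic group is an alcohol (–OH), named with the suffix -ol.
A C≡C triple bond in the chain gives the infix -yne-.
The numbering direction is chosen so that numbering from this end puts the hydroxyl group at C-3 rather than C-8.
This places the hydroxyl at C-3; the triple bond between C-7 and C-8; an iodo group at C-9.
The name is 9-iododec-7-yn-3-ol.

9-iododec-7-yn-3-ol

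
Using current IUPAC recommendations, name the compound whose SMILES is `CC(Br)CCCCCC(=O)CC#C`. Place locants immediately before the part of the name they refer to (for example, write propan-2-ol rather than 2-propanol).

10-bromoundec-1-yn-4-one

The longest carbon chain that includes the carbonyl and the multiple bond has 11 carbons, so the parent hydride is undecane.
The principal characteristic group is a ketone (C=O on an internal carbon), named with the suffix -one.
The chain contains a C≡C triple bond, so the unsaturation ending is -yne.
Number the chain so that numbering from this end puts the carbonyl group at C-4 rather than C-8.
That gives the carbonyl at C-4; the triple bond between C-1 and C-2; a bromo group at C-10.
Putting it together: 10-bromoundec-1-yn-4-one.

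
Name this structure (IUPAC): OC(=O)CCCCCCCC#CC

undec-9-ynoic acid

The longest carbon chain that includes the –COOH group and the multiple bond has 11 carbons, so the parent hydride is undecane.
The principal characteristic group is a carboxylic acid (terminal –COOH), named with the suffix -oic acid.
The chain contains a C≡C triple bond, so the unsaturation ending is -yne.
Choose the numbering such that the carboxylic acid carbon is C-1 by definition.
This places the triple bond between C-9 and C-10.
Assembling the pieces gives undec-9-ynoic acid.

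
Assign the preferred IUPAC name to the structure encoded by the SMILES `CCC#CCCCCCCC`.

undec-3-yne

Counting along the main chain through the multiple bond gives 11 carbons: the parent is undecane.
A C≡C triple bond in the chain gives the infix -yne-.
Choose the numbering such that numbering from this end puts the triple bond at C-3 rather than C-8.
With this numbering: the triple bond between C-3 and C-4.
Assembling the pieces gives undec-3-yne.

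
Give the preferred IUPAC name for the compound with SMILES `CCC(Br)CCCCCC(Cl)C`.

The longest carbon chain is 10 atoms: the parent is decane.
Number the chain so that the substituent locant set {2,8} is lower than {3,9} at the first point of difference.
That gives a bromo group at C-8; a chloro group at C-2.
Prefixes are listed alphabetically: bromo, chloro.
The name is 8-bromo-2-chlorodecane.

8-bromo-2-chlorodecane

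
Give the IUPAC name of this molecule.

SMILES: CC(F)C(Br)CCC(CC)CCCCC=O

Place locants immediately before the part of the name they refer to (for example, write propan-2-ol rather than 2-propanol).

The longest chain bearing the –CHO group is 11 carbons long (undecane).
The principal characteristic group is an aldehyde (terminal –CHO), named with the suffix -al.
Number the chain so that the aldehyde carbon is C-1 by definition.
That gives a bromo group at C-9; an ethyl group at C-6; a fluoro group at C-10.
Substituent prefixes are cited in alphabetical order (multiplying prefixes like di-/tri- are ignored for ordering).
Putting it together: 9-bromo-6-ethyl-10-fluoroundecanal.

9-bromo-6-ethyl-10-fluoroundecanal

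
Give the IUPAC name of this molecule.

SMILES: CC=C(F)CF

1,2-difluorobut-2-ene

The longest chain bearing the multiple bond is 4 carbons long (butane).
There is one C=C double bond, indicated by the ending -ene.
Number the chain so that the substituent locant set {1,2} is lower than {3,4} at the first point of difference.
This places the double bond between C-2 and C-3; fluoro groups at C-1 and C-2.
Putting it together: 1,2-difluorobut-2-ene.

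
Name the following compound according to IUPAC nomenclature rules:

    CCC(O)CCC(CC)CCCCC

6-ethylundecan-3-ol

The longest carbon chain that includes the –OH group has 11 carbons, so the parent hydride is undecane.
An alcohol (–OH) is the principal characteristic group, giving the suffix -ol.
Choose the numbering such that numbering from this end puts the hydroxyl group at C-3 rather than C-9.
With this numbering: the hydroxyl at C-3; an ethyl group at C-6.
Assembling the pieces gives 6-ethylundecan-3-ol.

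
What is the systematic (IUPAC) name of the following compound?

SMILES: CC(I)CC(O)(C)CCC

The longest chain bearing the –OH group is 7 carbons long (heptane).
The principal characteristic group is an alcohol (–OH), named with the suffix -ol.
Number the chain so that the substituent locant set {2,4} is lower than {4,6} at the first point of difference.
With this numbering: the hydroxyl at C-4; an iodo group at C-2; a methyl group at C-4.
Prefixes are listed alphabetically: iodo, methyl.
Putting it together: 2-iodo-4-methylheptan-4-ol.

2-iodo-4-methylheptan-4-ol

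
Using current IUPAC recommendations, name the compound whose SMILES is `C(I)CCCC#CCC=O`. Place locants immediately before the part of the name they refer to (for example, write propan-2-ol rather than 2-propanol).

Counting along the main chain through the –CHO group and the multiple bond gives 8 carbons: the parent is octane.
The highest-priority functional group is an aldehyde (terminal –CHO), so the name ends in -al.
The chain contains a C≡C triple bond, so the unsaturation ending is -yne.
Number the chain so that the aldehyde carbon is C-1 by definition.
That gives the triple bond between C-3 and C-4; an iodo group at C-8.
Putting it together: 8-iodooct-3-ynal.

8-iodooct-3-ynal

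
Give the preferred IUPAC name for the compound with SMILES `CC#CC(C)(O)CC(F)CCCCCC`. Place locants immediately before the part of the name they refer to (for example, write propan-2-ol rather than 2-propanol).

6-fluoro-4-methyldodec-2-yn-4-ol

The longest chain bearing the –OH group and the multiple bond is 12 carbons long (dodecane).
The highest-priority functional group is an alcohol (–OH), so the name ends in -ol.
A C≡C triple bond in the chain gives the infix -yne-.
Number the chain so that numbering from this end puts the hydroxyl group at C-4 rather than C-9.
This places the hydroxyl at C-4; the triple bond between C-2 and C-3; a fluoro group at C-6; a methyl group at C-4.
Substituent prefixes are cited in alphabetical order (multiplying prefixes like di-/tri- are ignored for ordering).
The name is 6-fluoro-4-methyldodec-2-yn-4-ol.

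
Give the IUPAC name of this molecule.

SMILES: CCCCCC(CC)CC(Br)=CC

3-bromo-5-ethyldec-2-ene

Counting along the main chain through the multiple bond gives 10 carbons: the parent is decane.
The chain contains a C=C double bond, so the unsaturation ending is -ene.
The numbering direction is chosen so that numbering from this end puts the double bond at C-2 rather than C-8.
With this numbering: the double bond between C-2 and C-3; a bromo group at C-3; an ethyl group at C-5.
Substituent prefixes are cited in alphabetical order (multiplying prefixes like di-/tri- are ignored for ordering).
Putting it together: 3-bromo-5-ethyldec-2-ene.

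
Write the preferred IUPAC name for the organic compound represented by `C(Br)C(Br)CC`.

The parent chain contains 4 carbons (butane).
Choose the numbering such that the substituent locant set {1,2} is lower than {3,4} at the first point of difference.
With this numbering: bromo groups at C-1 and C-2.
Assembling the pieces gives 1,2-dibromobutane.

1,2-dibromobutane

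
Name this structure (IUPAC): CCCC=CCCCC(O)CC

Counting along the main chain through the –OH group and the multiple bond gives 11 carbons: the parent is undecane.
An alcohol (–OH) is the principal characteristic group, giving the suffix -ol.
A C=C double bond in the chain gives the infix -ene-.
The numbering direction is chosen so that numbering from this end puts the hydroxyl group at C-3 rather than C-9.
That gives the hydroxyl at C-3; the double bond between C-7 and C-8.
Putting it together: undec-7-en-3-ol.

undec-7-en-3-ol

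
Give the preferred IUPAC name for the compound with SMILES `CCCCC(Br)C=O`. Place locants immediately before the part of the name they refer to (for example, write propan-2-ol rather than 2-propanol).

2-bromohexanal

Counting along the main chain through the –CHO group gives 6 carbons: the parent is hexane.
An aldehyde (terminal –CHO) is the principal characteristic group, giving the suffix -al.
The numbering direction is chosen so that the aldehyde carbon is C-1 by definition.
That gives a bromo group at C-2.
Putting it together: 2-bromohexanal.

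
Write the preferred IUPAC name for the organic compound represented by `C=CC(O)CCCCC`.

The longest chain bearing the –OH group and the multiple bond is 8 carbons long (octane).
The principal characteristic group is an alcohol (–OH), named with the suffix -ol.
There is one C=C double bond, indicated by the ending -ene.
Number the chain so that numbering from this end puts the hydroxyl group at C-3 rather than C-6.
With this numbering: the hydroxyl at C-3; the double bond between C-1 and C-2.
Assembling the pieces gives oct-1-en-3-ol.

oct-1-en-3-ol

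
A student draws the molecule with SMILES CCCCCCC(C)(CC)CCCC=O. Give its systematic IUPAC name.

5-ethyl-5-methylundecanal

The longest carbon chain that includes the –CHO group has 11 carbons, so the parent hydride is undecane.
The highest-priority functional group is an aldehyde (terminal –CHO), so the name ends in -al.
The numbering direction is chosen so that the aldehyde carbon is C-1 by definition.
This places an ethyl group at C-5; a methyl group at C-5.
The substituents are ordered alphabetically, ignoring any di-/tri- multipliers.
Assembling the pieces gives 5-ethyl-5-methylundecanal.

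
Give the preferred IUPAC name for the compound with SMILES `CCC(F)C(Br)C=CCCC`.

6-bromo-7-fluoronon-4-ene

The longest carbon chain that includes the multiple bond has 9 carbons, so the parent hydride is nonane.
The chain contains a C=C double bond, so the unsaturation ending is -ene.
Number the chain so that numbering from this end puts the double bond at C-4 rather than C-5.
With this numbering: the double bond between C-4 and C-5; a bromo group at C-6; a fluoro group at C-7.
The substituents are ordered alphabetically, ignoring any di-/tri- multipliers.
Assembling the pieces gives 6-bromo-7-fluoronon-4-ene.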